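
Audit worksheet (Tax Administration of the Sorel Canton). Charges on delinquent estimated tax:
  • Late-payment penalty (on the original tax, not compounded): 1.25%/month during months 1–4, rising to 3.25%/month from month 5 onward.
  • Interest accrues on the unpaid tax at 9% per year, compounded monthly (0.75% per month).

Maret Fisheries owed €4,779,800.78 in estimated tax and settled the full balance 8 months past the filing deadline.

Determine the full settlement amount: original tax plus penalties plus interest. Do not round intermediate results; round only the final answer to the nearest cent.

€5,934,595.14

Penalty, months 1–4: 4 × 1.25% × €4,779,800.78 = €238,990.04…
Penalty, months 5–8: 4 × 3.25% × €4,779,800.78 = €621,374.10…
Interest: €4,779,800.78 × ((1 + 0.0075)^8 − 1) = €4,779,800.78 × 0.0615988… = €294,430.2208…
Total = €4,779,800.78 + €860,364.1404 + €294,430.2208… = €5,934,595.14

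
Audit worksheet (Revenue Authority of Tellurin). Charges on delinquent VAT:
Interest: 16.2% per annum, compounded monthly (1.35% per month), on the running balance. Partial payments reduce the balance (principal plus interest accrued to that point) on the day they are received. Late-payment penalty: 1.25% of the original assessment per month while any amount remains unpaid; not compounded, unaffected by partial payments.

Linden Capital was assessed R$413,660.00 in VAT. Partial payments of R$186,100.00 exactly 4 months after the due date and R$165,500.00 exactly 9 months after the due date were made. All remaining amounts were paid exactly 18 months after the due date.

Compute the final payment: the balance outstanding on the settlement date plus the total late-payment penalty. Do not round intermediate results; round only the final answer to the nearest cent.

Balance at month 4: R$413,660.0000 × (1 + 0.0135)^4 = R$436,454.0620…
After R$186,100.00 payment: R$436,454.0620… − R$186,100.00 = R$250,354.0620…
Balance at month 9: R$250,354.0620… × (1 + 0.0135)^5 = R$267,715.4328…
After R$165,500.00 payment: R$267,715.4328… − R$165,500.00 = R$102,215.4328…
Balance at month 18: R$102,215.4328… × (1 + 0.0135)^9 = R$115,326.8019…
Penalty: 18 × 1.25% × R$413,660.00 = R$93,073.50
Final settlement = outstanding balance + penalty = R$115,326.8019… + R$93,073.50 = R$208,400.30

R$208,400.30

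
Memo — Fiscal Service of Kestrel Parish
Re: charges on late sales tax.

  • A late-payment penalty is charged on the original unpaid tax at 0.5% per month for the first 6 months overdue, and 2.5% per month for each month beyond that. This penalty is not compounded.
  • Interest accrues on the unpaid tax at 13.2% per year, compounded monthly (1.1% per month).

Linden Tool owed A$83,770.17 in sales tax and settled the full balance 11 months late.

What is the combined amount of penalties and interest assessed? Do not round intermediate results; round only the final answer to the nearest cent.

A$23,696.87

Penalty, months 1–6: 6 × 0.5% × A$83,770.17 = A$2,513.11…
Penalty, months 7–11: 5 × 2.5% × A$83,770.17 = A$10,471.27…
Interest: A$83,770.17 × ((1 + 0.011)^11 − 1) = A$83,770.17 × 0.1278795… = A$10,712.4893…
Penalties + interest = A$12,984.3764… + A$10,712.4893… = A$23,696.87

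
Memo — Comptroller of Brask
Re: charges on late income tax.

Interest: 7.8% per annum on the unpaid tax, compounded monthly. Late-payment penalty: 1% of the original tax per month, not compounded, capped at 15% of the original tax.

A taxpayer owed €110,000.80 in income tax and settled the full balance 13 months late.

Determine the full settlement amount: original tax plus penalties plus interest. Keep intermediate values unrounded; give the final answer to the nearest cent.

€133,967.26

Penalty: 13 × 1% × €110,000.80 = €14,300.10… (below the 15% cap of €16,500.12)
Interest (7.8%/yr ÷ 12 = 0.65%/month): €110,000.80 × ((1 + 0.0065)^13 − 1) = €9,666.3571…
Total = €110,000.80 + €14,300.1040 + €9,666.3571… = €133,967.26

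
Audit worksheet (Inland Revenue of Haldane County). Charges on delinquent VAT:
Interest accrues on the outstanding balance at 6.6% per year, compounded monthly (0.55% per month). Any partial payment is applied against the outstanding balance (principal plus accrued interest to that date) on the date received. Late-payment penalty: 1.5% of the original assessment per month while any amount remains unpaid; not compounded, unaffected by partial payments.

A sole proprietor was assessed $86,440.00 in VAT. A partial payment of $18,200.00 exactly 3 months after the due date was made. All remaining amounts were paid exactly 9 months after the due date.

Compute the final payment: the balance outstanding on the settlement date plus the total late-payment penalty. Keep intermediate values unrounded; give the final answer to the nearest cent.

Balance at month 3: $86,440.0000 × (1 + 0.0055)^3 = $87,874.1188…
After $18,200.00 payment: $87,874.1188… − $18,200.00 = $69,674.1188…
Balance at month 9: $69,674.1188… × (1 + 0.0055)^6 = $72,005.2122…
Penalty: 9 × 1.5% × $86,440.00 = $11,669.40
Final settlement = outstanding balance + penalty = $72,005.2122… + $11,669.40 = $83,674.61

$83,674.61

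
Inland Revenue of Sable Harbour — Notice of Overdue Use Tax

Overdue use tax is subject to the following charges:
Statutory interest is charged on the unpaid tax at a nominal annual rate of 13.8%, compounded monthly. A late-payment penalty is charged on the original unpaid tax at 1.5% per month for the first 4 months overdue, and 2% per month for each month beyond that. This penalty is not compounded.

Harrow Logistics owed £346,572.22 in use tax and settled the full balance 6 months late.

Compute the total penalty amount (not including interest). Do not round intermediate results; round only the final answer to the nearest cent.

Penalty, months 1–4: 4 × 1.5% × £346,572.22 = £20,794.33…
Penalty, months 5–6: 2 × 2% × £346,572.22 = £13,862.89…
Total penalty = £20,794.33… + £13,862.89… = £34,657.22

£34,657.22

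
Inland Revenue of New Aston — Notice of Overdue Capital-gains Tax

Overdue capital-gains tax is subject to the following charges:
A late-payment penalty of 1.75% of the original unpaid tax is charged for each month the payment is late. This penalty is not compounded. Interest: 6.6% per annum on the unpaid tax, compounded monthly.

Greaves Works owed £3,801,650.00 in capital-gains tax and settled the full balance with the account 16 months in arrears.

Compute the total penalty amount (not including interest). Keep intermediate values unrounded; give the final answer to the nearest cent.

£1,064,462.00

Late-payment penalty = 1.75% × £3,801,650.00 × 16 mo = £1,064,462.00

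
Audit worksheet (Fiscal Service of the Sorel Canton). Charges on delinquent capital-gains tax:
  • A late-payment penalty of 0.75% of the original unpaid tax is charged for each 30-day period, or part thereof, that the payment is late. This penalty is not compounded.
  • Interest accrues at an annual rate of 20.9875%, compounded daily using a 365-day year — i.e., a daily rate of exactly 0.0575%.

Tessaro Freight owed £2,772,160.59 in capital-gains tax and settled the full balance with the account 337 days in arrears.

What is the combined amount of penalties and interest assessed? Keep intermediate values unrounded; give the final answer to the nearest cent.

Penalty periods: ⌈337/30⌉ = 12; penalty = 12 × 0.75% × £2,772,160.59 = £249,494.45…
Interest: £2,772,160.59 × ((1 + 0.000575)^337 − 1) = £2,772,160.59 × 0.21375555… = £592,564.7043…
Penalties + interest = £249,494.4531 + £592,564.7043… = £842,059.16

£842,059.16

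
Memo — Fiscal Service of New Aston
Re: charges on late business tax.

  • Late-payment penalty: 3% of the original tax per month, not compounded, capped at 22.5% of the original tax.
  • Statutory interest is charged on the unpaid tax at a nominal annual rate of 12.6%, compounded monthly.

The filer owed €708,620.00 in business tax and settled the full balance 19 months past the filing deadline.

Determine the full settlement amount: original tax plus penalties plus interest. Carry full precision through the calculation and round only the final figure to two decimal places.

Penalty (uncapped): 19 × 3% × €708,620.00 = €403,913.40; cap = 22.5% × €708,620.00 = €159,439.50 → penalty = €159,439.50
Interest (12.6%/yr ÷ 12 = 1.05%/month): €708,620.00 × ((1 + 0.0105)^19 − 1) = €155,558.4753…
Total = €708,620.00 + €159,439.5000 + €155,558.4753… = €1,023,617.98

€1,023,617.98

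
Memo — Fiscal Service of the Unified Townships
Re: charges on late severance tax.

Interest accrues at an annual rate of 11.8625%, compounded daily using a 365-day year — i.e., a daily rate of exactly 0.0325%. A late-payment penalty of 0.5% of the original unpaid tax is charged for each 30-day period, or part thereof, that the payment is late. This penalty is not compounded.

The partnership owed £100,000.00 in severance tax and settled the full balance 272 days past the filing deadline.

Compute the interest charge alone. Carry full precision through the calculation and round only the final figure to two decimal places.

Interest: £100,000.00 × ((1 + 0.000325)^272 − 1) = £100,000.00 × 0.09240932… = £9,240.9315…

£9,240.93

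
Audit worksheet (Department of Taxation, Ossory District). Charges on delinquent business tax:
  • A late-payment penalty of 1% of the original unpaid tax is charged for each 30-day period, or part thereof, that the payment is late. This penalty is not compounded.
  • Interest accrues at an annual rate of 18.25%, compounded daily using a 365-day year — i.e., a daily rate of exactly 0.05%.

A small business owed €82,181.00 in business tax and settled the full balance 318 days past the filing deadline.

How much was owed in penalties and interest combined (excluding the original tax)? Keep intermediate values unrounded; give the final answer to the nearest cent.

€23,198.99

Penalty periods: ⌈318/30⌉ = 11; penalty = 11 × 1% × €82,181.00 = €9,039.91
Interest: €82,181.00 × ((1 + 0.0005)^318 − 1) = €82,181.00 × 0.17229136… = €14,159.0765…
Penalties + interest = €9,039.9100 + €14,159.0765… = €23,198.99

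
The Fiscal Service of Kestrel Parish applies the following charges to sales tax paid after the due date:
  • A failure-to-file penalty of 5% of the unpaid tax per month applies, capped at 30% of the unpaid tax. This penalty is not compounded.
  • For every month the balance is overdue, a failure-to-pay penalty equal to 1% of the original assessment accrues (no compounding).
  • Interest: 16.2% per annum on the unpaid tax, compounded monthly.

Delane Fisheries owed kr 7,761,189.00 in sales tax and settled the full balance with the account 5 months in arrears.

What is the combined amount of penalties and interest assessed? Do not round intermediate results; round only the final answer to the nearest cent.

kr 2,866,573.97

Failure-to-file: 5 × 5% × kr 7,761,189.00 = kr 1,940,297.25 (under the 30% cap)
Failure-to-pay penalty: 5 × 1% × kr 7,761,189.00 = kr 388,059.45
Interest (16.2%/yr ÷ 12 = 1.35%/month): kr 7,761,189.00 × ((1 + 0.0135)^5 − 1) = kr 538,217.2712…
Penalties + interest = kr 2,328,356.7000 + kr 538,217.2712… = kr 2,866,573.97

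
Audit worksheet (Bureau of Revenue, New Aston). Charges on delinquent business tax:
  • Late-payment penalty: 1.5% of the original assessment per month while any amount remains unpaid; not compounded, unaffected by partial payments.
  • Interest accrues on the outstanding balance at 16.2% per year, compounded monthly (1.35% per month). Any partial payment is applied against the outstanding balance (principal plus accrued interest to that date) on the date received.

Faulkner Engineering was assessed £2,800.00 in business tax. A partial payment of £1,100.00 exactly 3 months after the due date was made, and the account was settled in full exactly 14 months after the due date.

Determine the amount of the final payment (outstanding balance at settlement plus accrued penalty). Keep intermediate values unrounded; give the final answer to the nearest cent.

£2,691.41

Balance at month 3: £2,800.0000 × (1 + 0.0135)^3 = £2,914.9378…
After £1,100.00 payment: £2,914.9378… − £1,100.00 = £1,814.9378…
Balance at month 14: £1,814.9378… × (1 + 0.0135)^11 = £2,103.4056…
Penalty: 14 × 1.5% × £2,800.00 = £588.00
Final settlement = outstanding balance + penalty = £2,103.4056… + £588.00 = £2,691.41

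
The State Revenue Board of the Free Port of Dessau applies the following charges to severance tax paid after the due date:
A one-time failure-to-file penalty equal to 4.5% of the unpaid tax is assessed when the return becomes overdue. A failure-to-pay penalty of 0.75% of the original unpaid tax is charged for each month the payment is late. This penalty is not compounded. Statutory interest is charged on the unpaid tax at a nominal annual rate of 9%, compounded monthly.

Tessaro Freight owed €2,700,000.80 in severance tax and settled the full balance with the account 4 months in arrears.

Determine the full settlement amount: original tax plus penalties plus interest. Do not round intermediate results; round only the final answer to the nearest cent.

Failure-to-file penalty: 4.5% × €2,700,000.80 = €121,500.04…
Failure-to-pay penalty: 4 × 0.75% × €2,700,000.80 = €81,000.02…
Interest (9%/yr ÷ 12 = 0.75%/month): €2,700,000.80 × ((1 + 0.0075)^4 − 1) = €81,915.8391…
Total = €2,700,000.80 + €202,500.0600 + €81,915.8391… = €2,984,416.70

€2,984,416.70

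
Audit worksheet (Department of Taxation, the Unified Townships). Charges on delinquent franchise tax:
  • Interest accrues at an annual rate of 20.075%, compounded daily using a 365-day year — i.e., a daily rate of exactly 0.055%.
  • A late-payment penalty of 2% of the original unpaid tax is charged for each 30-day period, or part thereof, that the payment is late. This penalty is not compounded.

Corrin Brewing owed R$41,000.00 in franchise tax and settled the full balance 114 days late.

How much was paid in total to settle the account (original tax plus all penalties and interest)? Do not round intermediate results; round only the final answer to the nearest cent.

Penalty periods: ⌈114/30⌉ = 4; penalty = 4 × 2% × R$41,000.00 = R$3,280.00
Interest: R$41,000.00 × ((1 + 0.00055)^114 − 1) = R$41,000.00 × 0.06468903… = R$2,652.2501…
Total = R$41,000.00 + R$3,280.0000 + R$2,652.2501… = R$46,932.25

R$46,932.25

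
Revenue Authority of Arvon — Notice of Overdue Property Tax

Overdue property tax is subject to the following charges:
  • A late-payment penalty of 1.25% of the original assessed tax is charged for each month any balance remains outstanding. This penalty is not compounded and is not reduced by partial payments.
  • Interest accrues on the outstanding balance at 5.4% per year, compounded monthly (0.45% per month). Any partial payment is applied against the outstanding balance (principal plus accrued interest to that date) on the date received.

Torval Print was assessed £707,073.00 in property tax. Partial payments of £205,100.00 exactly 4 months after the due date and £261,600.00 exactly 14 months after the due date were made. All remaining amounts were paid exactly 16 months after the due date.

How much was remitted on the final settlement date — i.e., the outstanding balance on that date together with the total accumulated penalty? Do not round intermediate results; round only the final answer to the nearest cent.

£420,738.29

Balance at month 4: £707,073.0000 × (1 + 0.0045)^4 = £719,886.4814…
After £205,100.00 payment: £719,886.4814… − £205,100.00 = £514,786.4814…
Balance at month 14: £514,786.4814… × (1 + 0.0045)^10 = £538,426.6460…
After £261,600.00 payment: £538,426.6460… − £261,600.00 = £276,826.6460…
Balance at month 16: £276,826.6460… × (1 + 0.0045)^2 = £279,323.6915…
Penalty: 16 × 1.25% × £707,073.00 = £141,414.60
Final settlement = outstanding balance + penalty = £279,323.6915… + £141,414.60 = £420,738.29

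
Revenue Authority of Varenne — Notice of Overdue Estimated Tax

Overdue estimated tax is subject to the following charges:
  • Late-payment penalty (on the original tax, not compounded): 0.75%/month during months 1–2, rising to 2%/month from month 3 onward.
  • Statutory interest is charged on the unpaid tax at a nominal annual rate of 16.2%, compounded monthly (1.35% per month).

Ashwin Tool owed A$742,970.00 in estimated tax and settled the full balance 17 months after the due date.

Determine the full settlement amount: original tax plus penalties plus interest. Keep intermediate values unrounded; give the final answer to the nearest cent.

Penalty, months 1–2: 2 × 0.75% × A$742,970.00 = A$11,144.55
Penalty, months 3–17: 15 × 2% × A$742,970.00 = A$222,891.00
Interest: A$742,970.00 × ((1 + 0.0135)^17 − 1) = A$742,970.00 × 0.2560410… = A$190,230.7506…
Total = A$742,970.00 + A$234,035.5500 + A$190,230.7506… = A$1,167,236.30

A$1,167,236.30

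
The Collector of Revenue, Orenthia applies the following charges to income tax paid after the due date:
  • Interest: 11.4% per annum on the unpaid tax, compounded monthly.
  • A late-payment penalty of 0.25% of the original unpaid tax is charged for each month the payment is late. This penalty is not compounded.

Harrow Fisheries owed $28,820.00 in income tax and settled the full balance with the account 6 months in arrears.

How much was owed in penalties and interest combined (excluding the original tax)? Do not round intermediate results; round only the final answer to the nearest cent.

Late-payment penalty: 6 × 0.25% × $28,820.00 = $432.30
Interest (11.4%/yr ÷ 12 = 0.95%/month): $28,820.00 × ((1 + 0.0095)^6 − 1) = $1,682.2528…
Penalties + interest = $432.3000 + $1,682.2528… = $2,114.55

$2,114.55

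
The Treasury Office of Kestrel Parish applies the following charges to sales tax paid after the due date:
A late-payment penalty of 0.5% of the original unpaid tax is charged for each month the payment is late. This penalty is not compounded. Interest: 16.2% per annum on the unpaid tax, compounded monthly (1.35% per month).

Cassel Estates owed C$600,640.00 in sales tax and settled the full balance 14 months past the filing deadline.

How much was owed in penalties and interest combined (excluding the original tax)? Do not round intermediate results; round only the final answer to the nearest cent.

Late-payment penalty = 0.5% × C$600,640.00 × 14 mo = C$42,044.80
Interest: C$600,640.00 × ((1 + 0.0135)^14 − 1) = C$600,640.00 × 0.2065145… = C$124,040.8638…
Penalties + interest = C$42,044.8000 + C$124,040.8638… = C$166,085.66

C$166,085.66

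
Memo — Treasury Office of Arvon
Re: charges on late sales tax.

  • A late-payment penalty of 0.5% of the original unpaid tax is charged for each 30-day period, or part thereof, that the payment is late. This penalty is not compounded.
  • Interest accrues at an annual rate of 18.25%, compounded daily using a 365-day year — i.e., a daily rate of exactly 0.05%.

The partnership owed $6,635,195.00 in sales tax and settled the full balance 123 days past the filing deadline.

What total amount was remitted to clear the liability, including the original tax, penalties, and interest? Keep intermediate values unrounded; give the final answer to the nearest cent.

$7,221,840.14

Penalty periods: ⌈123/30⌉ = 5; penalty = 5 × 0.5% × $6,635,195.00 = $165,879.88…
Interest: $6,635,195.00 × ((1 + 0.0005)^123 − 1) = $6,635,195.00 × 0.06341415… = $420,765.2633…
Total = $6,635,195.00 + $165,879.8750 + $420,765.2633… = $7,221,840.14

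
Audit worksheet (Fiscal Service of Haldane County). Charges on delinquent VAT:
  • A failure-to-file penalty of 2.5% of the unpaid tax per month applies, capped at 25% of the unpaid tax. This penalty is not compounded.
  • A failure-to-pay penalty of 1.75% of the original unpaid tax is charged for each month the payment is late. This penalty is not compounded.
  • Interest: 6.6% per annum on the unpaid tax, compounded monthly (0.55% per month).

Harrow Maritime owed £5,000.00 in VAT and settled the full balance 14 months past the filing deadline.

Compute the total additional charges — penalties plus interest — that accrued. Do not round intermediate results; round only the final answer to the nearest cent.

£2,874.07

Failure-to-file: 14 × 2.5% × £5,000.00 = £1,750.00, capped at 25% × £5,000.00 = £1,250.00
Failure-to-pay penalty: 14 × 1.75% × £5,000.00 = £1,225.00
Interest: £5,000.00 × ((1 + 0.0055)^14 − 1) = £5,000.00 × 0.0798142… = £399.0712…
Penalties + interest = £2,475.0000 + £399.0712… = £2,874.07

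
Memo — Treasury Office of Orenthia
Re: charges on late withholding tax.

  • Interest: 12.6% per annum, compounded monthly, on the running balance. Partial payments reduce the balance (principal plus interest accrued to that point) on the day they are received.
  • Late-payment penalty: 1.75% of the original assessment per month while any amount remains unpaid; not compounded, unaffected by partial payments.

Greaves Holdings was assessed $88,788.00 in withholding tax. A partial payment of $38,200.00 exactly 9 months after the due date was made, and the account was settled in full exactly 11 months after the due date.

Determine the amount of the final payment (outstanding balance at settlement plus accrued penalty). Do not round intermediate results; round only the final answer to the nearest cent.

$77,684.00

Monthly rate = 12.6% ÷ 12 = 1.05%
Balance at month 9: $88,788.0000 × (1 + 0.0105)^9 = $97,539.6368…
After $38,200.00 payment: $97,539.6368… − $38,200.00 = $59,339.6368…
Balance at month 11: $59,339.6368… × (1 + 0.0105)^2 = $60,592.3113…
Penalty: 11 × 1.75% × $88,788.00 = $17,091.69
Final settlement = outstanding balance + penalty = $60,592.3113… + $17,091.69 = $77,684.00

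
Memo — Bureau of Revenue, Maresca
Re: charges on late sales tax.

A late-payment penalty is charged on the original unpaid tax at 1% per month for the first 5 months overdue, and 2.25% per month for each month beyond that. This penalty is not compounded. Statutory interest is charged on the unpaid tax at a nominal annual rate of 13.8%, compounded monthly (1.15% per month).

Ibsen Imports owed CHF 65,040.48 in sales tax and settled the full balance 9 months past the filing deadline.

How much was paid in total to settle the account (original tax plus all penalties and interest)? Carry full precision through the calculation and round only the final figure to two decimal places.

Penalty, months 1–5: 5 × 1% × CHF 65,040.48 = CHF 3,252.02…
Penalty, months 6–9: 4 × 2.25% × CHF 65,040.48 = CHF 5,853.64…
Interest: CHF 65,040.48 × ((1 + 0.0115)^9 − 1) = CHF 65,040.48 × 0.1083910… = CHF 7,049.8015…
Total = CHF 65,040.48 + CHF 9,105.6672 + CHF 7,049.8015… = CHF 81,195.95

CHF 81,195.95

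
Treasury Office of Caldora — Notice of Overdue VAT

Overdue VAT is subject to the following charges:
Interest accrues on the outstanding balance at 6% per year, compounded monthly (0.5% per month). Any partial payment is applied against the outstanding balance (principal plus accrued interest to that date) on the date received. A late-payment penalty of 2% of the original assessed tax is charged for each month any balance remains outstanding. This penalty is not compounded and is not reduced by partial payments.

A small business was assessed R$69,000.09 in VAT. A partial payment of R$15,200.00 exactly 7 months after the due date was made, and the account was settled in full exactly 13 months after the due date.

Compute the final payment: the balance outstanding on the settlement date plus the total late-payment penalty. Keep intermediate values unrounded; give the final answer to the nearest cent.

R$75,900.43

Balance at month 7: R$69,000.0900 × (1 + 0.005)^7 = R$71,451.6216…
After R$15,200.00 payment: R$71,451.6216… − R$15,200.00 = R$56,251.6216…
Balance at month 13: R$56,251.6216… × (1 + 0.005)^6 = R$57,960.4057…
Penalty: 13 × 2% × R$69,000.09 = R$17,940.02…
Final settlement = outstanding balance + penalty = R$57,960.4057… + R$17,940.02… = R$75,900.43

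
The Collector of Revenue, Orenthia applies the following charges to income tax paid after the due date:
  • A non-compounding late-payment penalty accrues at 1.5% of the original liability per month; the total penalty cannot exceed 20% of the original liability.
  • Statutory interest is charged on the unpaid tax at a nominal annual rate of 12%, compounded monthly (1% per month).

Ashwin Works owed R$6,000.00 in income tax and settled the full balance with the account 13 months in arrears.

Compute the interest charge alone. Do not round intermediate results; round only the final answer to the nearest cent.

R$828.56

Interest: R$6,000.00 × ((1 + 0.01)^13 − 1) = R$6,000.00 × 0.1380933… = R$828.5597…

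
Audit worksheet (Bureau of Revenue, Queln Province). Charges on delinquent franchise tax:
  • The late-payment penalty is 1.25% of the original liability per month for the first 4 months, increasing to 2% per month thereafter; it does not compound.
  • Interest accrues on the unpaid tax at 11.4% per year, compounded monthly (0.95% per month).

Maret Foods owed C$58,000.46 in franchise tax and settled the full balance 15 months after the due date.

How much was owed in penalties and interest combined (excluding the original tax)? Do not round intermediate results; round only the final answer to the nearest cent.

Penalty, months 1–4: 4 × 1.25% × C$58,000.46 = C$2,900.02…
Penalty, months 5–15: 11 × 2% × C$58,000.46 = C$12,760.10…
Interest: C$58,000.46 × ((1 + 0.0095)^15 − 1) = C$58,000.46 × 0.1523777… = C$8,837.9773…
Penalties + interest = C$15,660.1242 + C$8,837.9773… = C$24,498.10

C$24,498.10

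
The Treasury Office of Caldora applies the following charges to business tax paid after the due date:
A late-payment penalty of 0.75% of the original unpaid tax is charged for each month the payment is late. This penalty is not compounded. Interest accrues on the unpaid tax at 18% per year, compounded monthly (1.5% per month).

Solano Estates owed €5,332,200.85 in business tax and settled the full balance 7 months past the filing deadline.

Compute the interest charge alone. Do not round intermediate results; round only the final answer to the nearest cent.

Interest: €5,332,200.85 × ((1 + 0.015)^7 − 1) = €5,332,200.85 × 0.1098449… = €585,715.1379…

€585,715.14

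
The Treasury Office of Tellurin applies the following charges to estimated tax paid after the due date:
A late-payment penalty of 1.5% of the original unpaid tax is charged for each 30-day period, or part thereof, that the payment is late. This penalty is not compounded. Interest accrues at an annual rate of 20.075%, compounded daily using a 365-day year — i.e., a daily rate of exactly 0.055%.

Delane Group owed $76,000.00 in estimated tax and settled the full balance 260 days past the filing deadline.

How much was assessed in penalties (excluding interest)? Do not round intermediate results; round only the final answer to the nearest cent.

Penalty periods: ⌈260/30⌉ = 9; penalty = 9 × 1.5% × $76,000.00 = $10,260.00

$10,260.00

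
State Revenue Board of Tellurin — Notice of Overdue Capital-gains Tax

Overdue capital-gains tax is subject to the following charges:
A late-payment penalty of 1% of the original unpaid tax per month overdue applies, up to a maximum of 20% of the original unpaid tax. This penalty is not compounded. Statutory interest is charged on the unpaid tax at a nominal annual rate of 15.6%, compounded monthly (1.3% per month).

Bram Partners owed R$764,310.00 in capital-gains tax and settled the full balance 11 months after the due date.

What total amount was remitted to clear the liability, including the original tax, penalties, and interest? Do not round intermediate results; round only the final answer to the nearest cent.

Penalty: 11 × 1% × R$764,310.00 = R$84,074.10 (below the 20% cap of R$152,862.00)
Interest: R$764,310.00 × ((1 + 0.013)^11 − 1) = R$764,310.00 × 0.1526671… = R$116,684.9942…
Total = R$764,310.00 + R$84,074.1000 + R$116,684.9942… = R$965,069.09

R$965,069.09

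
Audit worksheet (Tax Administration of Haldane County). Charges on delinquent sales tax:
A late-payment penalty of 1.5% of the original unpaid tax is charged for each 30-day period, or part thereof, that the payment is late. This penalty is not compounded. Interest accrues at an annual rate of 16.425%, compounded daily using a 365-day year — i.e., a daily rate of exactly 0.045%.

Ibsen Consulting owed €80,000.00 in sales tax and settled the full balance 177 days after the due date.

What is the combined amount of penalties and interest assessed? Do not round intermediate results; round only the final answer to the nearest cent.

€13,831.09

Penalty periods: ⌈177/30⌉ = 6; penalty = 6 × 1.5% × €80,000.00 = €7,200.00
Interest: €80,000.00 × ((1 + 0.00045)^177 − 1) = €80,000.00 × 0.08288858… = €6,631.0866…
Penalties + interest = €7,200.0000 + €6,631.0866… = €13,831.09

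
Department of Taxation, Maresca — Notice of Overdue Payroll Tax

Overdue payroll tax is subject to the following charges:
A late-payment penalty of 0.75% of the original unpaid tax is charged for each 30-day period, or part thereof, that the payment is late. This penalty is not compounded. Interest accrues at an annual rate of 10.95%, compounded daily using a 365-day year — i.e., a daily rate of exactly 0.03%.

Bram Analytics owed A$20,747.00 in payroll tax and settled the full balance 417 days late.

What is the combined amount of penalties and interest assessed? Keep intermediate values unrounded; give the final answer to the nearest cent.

A$4,942.78

Penalty periods: ⌈417/30⌉ = 14; penalty = 14 × 0.75% × A$20,747.00 = A$2,178.44…
Interest: A$20,747.00 × ((1 + 0.0003)^417 − 1) = A$20,747.00 × 0.13324051… = A$2,764.3409…
Penalties + interest = A$2,178.4350 + A$2,764.3409… = A$4,942.78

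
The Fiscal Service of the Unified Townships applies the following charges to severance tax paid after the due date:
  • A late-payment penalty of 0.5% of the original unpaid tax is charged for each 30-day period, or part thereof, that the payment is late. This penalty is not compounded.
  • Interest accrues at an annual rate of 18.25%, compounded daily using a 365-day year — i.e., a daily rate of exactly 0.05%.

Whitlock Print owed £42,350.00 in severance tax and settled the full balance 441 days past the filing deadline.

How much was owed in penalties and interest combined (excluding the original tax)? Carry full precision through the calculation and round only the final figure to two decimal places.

Penalty periods: ⌈441/30⌉ = 15; penalty = 15 × 0.5% × £42,350.00 = £3,176.25
Interest: £42,350.00 × ((1 + 0.0005)^441 − 1) = £42,350.00 × 0.24663123… = £10,444.8324…
Penalties + interest = £3,176.2500 + £10,444.8324… = £13,621.08

£13,621.08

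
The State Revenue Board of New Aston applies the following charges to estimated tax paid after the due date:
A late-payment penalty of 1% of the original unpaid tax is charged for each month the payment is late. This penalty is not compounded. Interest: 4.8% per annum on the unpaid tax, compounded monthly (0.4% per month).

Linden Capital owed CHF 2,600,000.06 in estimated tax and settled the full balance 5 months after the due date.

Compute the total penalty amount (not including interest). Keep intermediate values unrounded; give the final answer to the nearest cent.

CHF 130,000.00

Late-payment penalty = 1% × CHF 2,600,000.06 × 5 mo = CHF 130,000.00…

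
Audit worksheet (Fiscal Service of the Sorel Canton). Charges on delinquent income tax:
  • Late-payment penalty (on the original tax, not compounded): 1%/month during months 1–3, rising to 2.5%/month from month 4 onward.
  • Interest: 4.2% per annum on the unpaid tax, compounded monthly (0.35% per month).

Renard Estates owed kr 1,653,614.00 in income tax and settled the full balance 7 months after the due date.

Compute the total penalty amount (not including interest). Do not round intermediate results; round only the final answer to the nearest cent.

Penalty, months 1–3: 3 × 1% × kr 1,653,614.00 = kr 49,608.42
Penalty, months 4–7: 4 × 2.5% × kr 1,653,614.00 = kr 165,361.40
Total penalty = kr 49,608.42 + kr 165,361.40 = kr 214,969.82

kr 214,969.82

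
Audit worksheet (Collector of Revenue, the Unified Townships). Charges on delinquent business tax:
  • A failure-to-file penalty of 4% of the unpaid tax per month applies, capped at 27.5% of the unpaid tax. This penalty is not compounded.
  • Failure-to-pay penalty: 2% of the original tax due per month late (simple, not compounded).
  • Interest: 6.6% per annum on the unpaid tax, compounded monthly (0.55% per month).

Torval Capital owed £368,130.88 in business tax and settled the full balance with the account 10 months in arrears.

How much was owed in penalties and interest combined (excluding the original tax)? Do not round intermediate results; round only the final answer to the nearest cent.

Failure-to-file: 10 × 4% × £368,130.88 = £147,252.35…, capped at 27.5% × £368,130.88 = £101,235.99…
Failure-to-pay penalty = 2% × £368,130.88 × 10 mo = £73,626.18…
Interest: £368,130.88 × ((1 + 0.0055)^10 − 1) = £368,130.88 × 0.0563814… = £20,755.7375…
Penalties + interest = £174,862.1680 + £20,755.7375… = £195,617.91

£195,617.91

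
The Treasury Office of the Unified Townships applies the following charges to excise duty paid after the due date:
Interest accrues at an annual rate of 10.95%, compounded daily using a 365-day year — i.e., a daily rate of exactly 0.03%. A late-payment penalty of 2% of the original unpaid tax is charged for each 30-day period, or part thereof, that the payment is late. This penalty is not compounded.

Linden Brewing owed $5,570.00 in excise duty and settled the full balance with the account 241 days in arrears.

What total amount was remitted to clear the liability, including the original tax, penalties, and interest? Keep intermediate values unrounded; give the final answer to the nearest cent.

$6,990.16

Penalty periods: ⌈241/30⌉ = 9; penalty = 9 × 2% × $5,570.00 = $1,002.60
Interest: $5,570.00 × ((1 + 0.0003)^241 − 1) = $5,570.00 × 0.07496613… = $417.5614…
Total = $5,570.00 + $1,002.6000 + $417.5614… = $6,990.16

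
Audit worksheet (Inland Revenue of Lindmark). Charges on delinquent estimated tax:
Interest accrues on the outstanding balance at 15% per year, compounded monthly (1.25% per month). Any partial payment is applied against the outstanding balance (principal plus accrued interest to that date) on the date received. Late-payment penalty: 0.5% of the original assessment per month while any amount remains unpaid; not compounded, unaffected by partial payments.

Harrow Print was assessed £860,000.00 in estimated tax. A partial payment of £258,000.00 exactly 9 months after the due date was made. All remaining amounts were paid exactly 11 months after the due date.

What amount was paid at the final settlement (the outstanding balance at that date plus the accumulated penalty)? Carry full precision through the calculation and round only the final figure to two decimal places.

£768,734.51

Balance at month 9: £860,000.0000 × (1 + 0.0125)^9 = £961,731.2726…
After £258,000.00 payment: £961,731.2726… − £258,000.00 = £703,731.2726…
Balance at month 11: £703,731.2726… × (1 + 0.0125)^2 = £721,434.5124…
Penalty: 11 × 0.5% × £860,000.00 = £47,300.00
Final settlement = outstanding balance + penalty = £721,434.5124… + £47,300.00 = £768,734.51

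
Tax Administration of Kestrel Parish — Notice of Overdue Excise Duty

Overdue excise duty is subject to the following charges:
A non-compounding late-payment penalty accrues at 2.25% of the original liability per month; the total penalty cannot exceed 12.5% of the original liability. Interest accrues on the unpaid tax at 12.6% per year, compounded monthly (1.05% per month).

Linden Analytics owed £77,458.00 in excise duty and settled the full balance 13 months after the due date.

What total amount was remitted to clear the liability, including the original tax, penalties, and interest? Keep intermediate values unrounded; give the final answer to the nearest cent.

Penalty (uncapped): 13 × 2.25% × £77,458.00 = £22,656.47…; cap = 12.5% × £77,458.00 = £9,682.25 → penalty = £9,682.25
Interest: £77,458.00 × ((1 + 0.0105)^13 − 1) = £77,458.00 × 0.1454394… = £11,265.4480…
Total = £77,458.00 + £9,682.2500 + £11,265.4480… = £98,405.70

£98,405.70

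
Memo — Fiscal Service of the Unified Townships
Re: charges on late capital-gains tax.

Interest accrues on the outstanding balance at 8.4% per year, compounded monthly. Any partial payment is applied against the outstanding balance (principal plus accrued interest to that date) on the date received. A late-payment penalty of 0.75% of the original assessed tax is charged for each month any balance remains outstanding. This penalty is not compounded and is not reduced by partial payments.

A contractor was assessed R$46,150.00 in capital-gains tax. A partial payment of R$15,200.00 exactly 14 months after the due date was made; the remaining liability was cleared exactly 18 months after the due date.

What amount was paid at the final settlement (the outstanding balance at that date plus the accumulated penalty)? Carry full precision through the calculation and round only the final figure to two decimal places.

R$42,924.31

Monthly rate = 8.4% ÷ 12 = 0.7%
Balance at month 14: R$46,150.0000 × (1 + 0.007)^14 = R$50,884.3573…
After R$15,200.00 payment: R$50,884.3573… − R$15,200.00 = R$35,684.3573…
Balance at month 18: R$35,684.3573… × (1 + 0.007)^4 = R$36,694.0595…
Penalty: 18 × 0.75% × R$46,150.00 = R$6,230.25
Final settlement = outstanding balance + penalty = R$36,694.0595… + R$6,230.25 = R$42,924.31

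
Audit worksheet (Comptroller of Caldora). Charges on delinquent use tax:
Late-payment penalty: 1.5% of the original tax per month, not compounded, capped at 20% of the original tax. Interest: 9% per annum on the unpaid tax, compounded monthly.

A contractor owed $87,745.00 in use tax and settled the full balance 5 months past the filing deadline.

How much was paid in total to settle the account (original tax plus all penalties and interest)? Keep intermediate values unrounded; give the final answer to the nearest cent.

$97,666.04

Penalty: 5 × 1.5% × $87,745.00 = $6,580.88… (below the 20% cap of $17,549.00)
Interest (9%/yr ÷ 12 = 0.75%/month): $87,745.00 × ((1 + 0.0075)^5 − 1) = $3,340.1656…
Total = $87,745.00 + $6,580.8750 + $3,340.1656… = $97,666.04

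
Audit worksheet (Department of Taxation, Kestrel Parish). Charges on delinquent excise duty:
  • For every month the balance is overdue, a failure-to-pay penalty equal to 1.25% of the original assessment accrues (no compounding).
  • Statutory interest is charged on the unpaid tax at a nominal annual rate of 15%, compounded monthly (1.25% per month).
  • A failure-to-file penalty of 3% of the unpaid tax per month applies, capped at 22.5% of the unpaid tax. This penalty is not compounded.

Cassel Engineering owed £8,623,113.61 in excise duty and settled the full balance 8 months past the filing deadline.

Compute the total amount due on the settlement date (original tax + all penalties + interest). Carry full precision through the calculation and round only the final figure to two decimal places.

£12,326,621.05

Failure-to-file: 8 × 3% × £8,623,113.61 = £2,069,547.27…, capped at 22.5% × £8,623,113.61 = £1,940,200.56…
Failure-to-pay penalty = 1.25% × £8,623,113.61 × 8 mo = £862,311.36…
Interest: £8,623,113.61 × ((1 + 0.0125)^8 − 1) = £8,623,113.61 × 0.1044861… = £900,995.5212…
Total = £8,623,113.61 + £2,802,511.9233… + £900,995.5212… = £12,326,621.05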